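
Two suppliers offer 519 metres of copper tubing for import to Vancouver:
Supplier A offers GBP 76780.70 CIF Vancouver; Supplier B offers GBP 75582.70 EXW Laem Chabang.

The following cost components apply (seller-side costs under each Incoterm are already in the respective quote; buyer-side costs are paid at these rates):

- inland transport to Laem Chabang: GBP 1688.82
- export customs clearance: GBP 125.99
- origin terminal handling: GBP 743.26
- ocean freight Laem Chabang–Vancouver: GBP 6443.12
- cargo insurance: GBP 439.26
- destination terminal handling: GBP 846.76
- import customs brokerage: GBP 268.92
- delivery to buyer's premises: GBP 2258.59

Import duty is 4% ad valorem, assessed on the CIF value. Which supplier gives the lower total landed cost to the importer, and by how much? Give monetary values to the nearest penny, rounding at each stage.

Supplier A is cheaper by GBP 8572.15

Supplier A (CIF):
The CIF price already equals the CIF value: 76780.70
Import duty = 76780.70 × 4% = 3071.23
Buyer bears (A): 846.76 + 268.92 + 2258.59 = 3374.27
Landed cost (A) = invoice 76780.70 + 3374.27 + duty 3071.23 = 83226.20
Supplier B (EXW):
CIF value = EXW price + inland to port + export clearance + origin terminal + freight + insurance = 75582.70 + 1688.82 + 125.99 + 743.26 + 6443.12 + 439.26 = 85023.15
Import duty = 85023.15 × 4% = 3400.93
Buyer bears (B): 1688.82 + 125.99 + 743.26 + 6443.12 + 439.26 + 846.76 + 268.92 + 2258.59 = 12814.72
Landed cost (B) = invoice 75582.70 + 12814.72 + duty 3400.93 = 91798.35
Difference = |83226.20 − 91798.35| = 8572.15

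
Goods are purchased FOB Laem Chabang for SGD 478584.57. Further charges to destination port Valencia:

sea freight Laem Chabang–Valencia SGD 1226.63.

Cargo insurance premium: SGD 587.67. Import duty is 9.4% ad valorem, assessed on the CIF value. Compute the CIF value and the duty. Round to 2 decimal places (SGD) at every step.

CIF value: SGD 480398.87; import duty: SGD 45157.49

CIF = FOB price + freight + insurance
CIF = 478584.57 + 1226.63 + 587.67 = 480398.87
Import duty = 480398.87 × 9.4% = 45157.49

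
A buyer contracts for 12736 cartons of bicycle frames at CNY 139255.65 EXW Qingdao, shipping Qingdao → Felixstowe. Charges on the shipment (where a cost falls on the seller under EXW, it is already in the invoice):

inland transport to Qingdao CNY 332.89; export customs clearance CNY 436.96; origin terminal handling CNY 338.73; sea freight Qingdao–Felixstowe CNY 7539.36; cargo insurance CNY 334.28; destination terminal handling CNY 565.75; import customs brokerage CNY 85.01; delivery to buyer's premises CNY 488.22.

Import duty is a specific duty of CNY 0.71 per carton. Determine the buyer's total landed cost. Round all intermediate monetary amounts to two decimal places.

EXW: the seller makes goods available at their premises; the buyer bears all onward costs.
CIF value = EXW price + inland to port + export clearance + origin terminal + freight + insurance = 139255.65 + 332.89 + 436.96 + 338.73 + 7539.36 + 334.28 = 148237.87
Import duty = 12736 × 0.71 = 9042.56
Buyer bears: inland to port 332.89 + export clearance 436.96 + origin terminal 338.73 + freight 7539.36 + insurance 334.28 + destination terminal 565.75 + brokerage 85.01 + delivery 488.22 + duty 9042.56 = 19163.76
Landed cost = invoice 139255.65 + 19163.76 = 158419.41

Total landed cost: CNY 158419.41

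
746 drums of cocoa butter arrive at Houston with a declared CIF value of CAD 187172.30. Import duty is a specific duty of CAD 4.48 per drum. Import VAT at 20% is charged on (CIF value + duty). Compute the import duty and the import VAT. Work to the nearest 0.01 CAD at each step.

Import duty: CAD 3342.08; import VAT: CAD 38102.88

Import duty = 746 × 4.48 = 3342.08
VAT base = CIF + duty = 187172.30 + 3342.08 = 190514.38
Import VAT = 190514.38 × 20% = 38102.88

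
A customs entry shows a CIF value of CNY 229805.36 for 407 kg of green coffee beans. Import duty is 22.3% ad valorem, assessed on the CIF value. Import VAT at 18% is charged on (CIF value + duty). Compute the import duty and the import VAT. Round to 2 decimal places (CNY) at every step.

Import duty = 229805.36 × 22.3% = 51246.60
VAT base = CIF + duty = 229805.36 + 51246.60 = 281051.96
Import VAT = 281051.96 × 18% = 50589.35

Import duty: CNY 51246.60; import VAT: CNY 50589.35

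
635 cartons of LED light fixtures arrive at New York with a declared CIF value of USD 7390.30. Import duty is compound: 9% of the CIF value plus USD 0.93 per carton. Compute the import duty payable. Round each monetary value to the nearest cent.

Import duty: USD 1255.68

Ad valorem component: 7390.30 × 9% = 665.13
Specific component: 635 × 0.93 = 590.55
Import duty = 665.13 + 590.55 = 1255.68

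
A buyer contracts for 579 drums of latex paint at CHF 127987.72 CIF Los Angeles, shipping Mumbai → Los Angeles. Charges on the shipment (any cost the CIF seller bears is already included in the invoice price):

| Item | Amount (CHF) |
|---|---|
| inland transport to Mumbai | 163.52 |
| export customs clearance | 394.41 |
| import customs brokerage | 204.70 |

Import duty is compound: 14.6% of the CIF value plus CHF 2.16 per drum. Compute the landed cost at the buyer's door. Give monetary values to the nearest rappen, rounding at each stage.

CIF: the seller pays costs through ocean freight and marine insurance to the destination port.
Already in the invoice (seller's account under CIF): inland to port, export clearance — exclude.
The CIF price already equals the CIF value: 127987.72
Ad valorem component: 127987.72 × 14.6% = 18686.21
Specific component: 579 × 2.16 = 1250.64
Import duty = 18686.21 + 1250.64 = 19936.85
Buyer bears: brokerage 204.70 + duty 19936.85 = 20141.55
Landed cost = invoice 127987.72 + 20141.55 = 148129.27

Total landed cost: CHF 148129.27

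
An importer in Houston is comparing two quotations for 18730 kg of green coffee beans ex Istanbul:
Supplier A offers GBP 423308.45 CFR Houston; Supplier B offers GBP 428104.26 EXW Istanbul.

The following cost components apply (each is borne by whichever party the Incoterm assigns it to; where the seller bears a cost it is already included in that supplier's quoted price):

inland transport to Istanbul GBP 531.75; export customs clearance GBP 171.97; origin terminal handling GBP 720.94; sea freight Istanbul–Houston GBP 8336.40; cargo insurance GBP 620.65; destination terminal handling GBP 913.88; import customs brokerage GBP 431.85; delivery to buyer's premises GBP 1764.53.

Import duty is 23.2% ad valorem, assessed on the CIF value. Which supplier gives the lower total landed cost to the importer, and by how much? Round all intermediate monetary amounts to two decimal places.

Supplier A (CFR):
CIF value = CFR price + insurance = 423308.45 + 620.65 = 423929.10
Import duty = 423929.10 × 23.2% = 98351.55
Buyer bears (A): 620.65 + 913.88 + 431.85 + 1764.53 = 3730.91
Landed cost (A) = invoice 423308.45 + 3730.91 + duty 98351.55 = 525390.91
Supplier B (EXW):
CIF value = EXW price + inland to port + export clearance + origin terminal + freight + insurance = 428104.26 + 531.75 + 171.97 + 720.94 + 8336.40 + 620.65 = 438485.97
Import duty = 438485.97 × 23.2% = 101728.75
Buyer bears (B): 531.75 + 171.97 + 720.94 + 8336.40 + 620.65 + 913.88 + 431.85 + 1764.53 = 13491.97
Landed cost (B) = invoice 428104.26 + 13491.97 + duty 101728.75 = 543324.98
Difference = |525390.91 − 543324.98| = 17934.07

Supplier A is cheaper by GBP 17934.07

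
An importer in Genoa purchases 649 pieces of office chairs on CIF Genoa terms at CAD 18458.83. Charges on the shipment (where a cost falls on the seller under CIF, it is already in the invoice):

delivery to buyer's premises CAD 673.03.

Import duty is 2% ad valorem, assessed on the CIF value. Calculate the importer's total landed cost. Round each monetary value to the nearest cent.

CIF: the seller pays costs through ocean freight and marine insurance to the destination port.
The CIF price already equals the CIF value: 18458.83
Import duty = 18458.83 × 2% = 369.18
Buyer bears: delivery 673.03 + duty 369.18 = 1042.21
Landed cost = invoice 18458.83 + 1042.21 = 19501.04

Total landed cost: CAD 19501.04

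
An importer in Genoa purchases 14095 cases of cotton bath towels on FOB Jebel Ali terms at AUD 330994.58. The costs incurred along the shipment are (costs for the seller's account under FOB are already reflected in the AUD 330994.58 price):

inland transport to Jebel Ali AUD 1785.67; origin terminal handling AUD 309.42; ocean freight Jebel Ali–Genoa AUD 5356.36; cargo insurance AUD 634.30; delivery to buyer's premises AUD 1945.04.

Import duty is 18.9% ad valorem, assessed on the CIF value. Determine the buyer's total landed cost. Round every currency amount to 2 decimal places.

Total landed cost: AUD 402620.49

FOB: the seller bears costs until goods are on board at the origin port; the buyer bears freight, insurance and all costs thereafter.
Already in the invoice (seller's account under FOB): inland to port, origin terminal — exclude.
CIF value = FOB price + freight + insurance = 330994.58 + 5356.36 + 634.30 = 336985.24
Import duty = 336985.24 × 18.9% = 63690.21
Buyer bears: freight 5356.36 + insurance 634.30 + delivery 1945.04 + duty 63690.21 = 71625.91
Landed cost = invoice 330994.58 + 71625.91 = 402620.49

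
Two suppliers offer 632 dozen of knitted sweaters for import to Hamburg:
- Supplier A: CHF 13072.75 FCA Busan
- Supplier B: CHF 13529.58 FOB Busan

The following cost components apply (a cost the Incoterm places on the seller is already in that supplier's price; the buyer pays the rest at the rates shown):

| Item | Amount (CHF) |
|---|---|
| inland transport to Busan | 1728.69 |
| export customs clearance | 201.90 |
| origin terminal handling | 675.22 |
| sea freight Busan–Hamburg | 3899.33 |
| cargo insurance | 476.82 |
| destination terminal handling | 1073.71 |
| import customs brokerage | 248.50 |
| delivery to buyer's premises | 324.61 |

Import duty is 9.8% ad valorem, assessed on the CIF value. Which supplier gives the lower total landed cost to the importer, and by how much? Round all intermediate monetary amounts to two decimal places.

Supplier B is cheaper by CHF 239.79

Supplier A (FCA):
CIF value = FCA price + origin terminal + freight + insurance = 13072.75 + 675.22 + 3899.33 + 476.82 = 18124.12
Import duty = 18124.12 × 9.8% = 1776.16
Buyer bears (A): 675.22 + 3899.33 + 476.82 + 1073.71 + 248.50 + 324.61 = 6698.19
Landed cost (A) = invoice 13072.75 + 6698.19 + duty 1776.16 = 21547.10
Supplier B (FOB):
CIF value = FOB price + freight + insurance = 13529.58 + 3899.33 + 476.82 = 17905.73
Import duty = 17905.73 × 9.8% = 1754.76
Buyer bears (B): 3899.33 + 476.82 + 1073.71 + 248.50 + 324.61 = 6022.97
Landed cost (B) = invoice 13529.58 + 6022.97 + duty 1754.76 = 21307.31
Difference = |21547.10 − 21307.31| = 239.79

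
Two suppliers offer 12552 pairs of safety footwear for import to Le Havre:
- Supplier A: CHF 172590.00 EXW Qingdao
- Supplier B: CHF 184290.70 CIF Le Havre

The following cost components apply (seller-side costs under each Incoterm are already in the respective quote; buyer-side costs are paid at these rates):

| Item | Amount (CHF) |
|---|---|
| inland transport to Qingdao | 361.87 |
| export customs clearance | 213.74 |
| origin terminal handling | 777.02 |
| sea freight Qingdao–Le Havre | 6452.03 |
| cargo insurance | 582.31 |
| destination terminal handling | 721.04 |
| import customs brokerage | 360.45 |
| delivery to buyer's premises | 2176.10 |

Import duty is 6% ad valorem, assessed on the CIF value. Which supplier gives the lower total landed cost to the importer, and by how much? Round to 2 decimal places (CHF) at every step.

Supplier A is cheaper by CHF 3512.55

Supplier A (EXW):
CIF value = EXW price + inland to port + export clearance + origin terminal + freight + insurance = 172590.00 + 361.87 + 213.74 + 777.02 + 6452.03 + 582.31 = 180976.97
Import duty = 180976.97 × 6% = 10858.62
Buyer bears (A): 361.87 + 213.74 + 777.02 + 6452.03 + 582.31 + 721.04 + 360.45 + 2176.10 = 11644.56
Landed cost (A) = invoice 172590.00 + 11644.56 + duty 10858.62 = 195093.18
Supplier B (CIF):
The CIF price already equals the CIF value: 184290.70
Import duty = 184290.70 × 6% = 11057.44
Buyer bears (B): 721.04 + 360.45 + 2176.10 = 3257.59
Landed cost (B) = invoice 184290.70 + 3257.59 + duty 11057.44 = 198605.73
Difference = |195093.18 − 198605.73| = 3512.55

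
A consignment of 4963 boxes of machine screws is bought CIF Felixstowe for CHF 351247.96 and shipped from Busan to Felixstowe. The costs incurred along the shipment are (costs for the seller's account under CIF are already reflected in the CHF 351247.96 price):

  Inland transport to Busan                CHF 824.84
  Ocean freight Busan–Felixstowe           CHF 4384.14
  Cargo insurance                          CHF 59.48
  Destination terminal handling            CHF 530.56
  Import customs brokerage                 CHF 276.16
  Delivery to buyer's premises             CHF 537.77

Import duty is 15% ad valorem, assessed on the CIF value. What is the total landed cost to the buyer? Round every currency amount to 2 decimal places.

CIF: the seller pays costs through ocean freight and marine insurance to the destination port.
Already in the invoice (seller's account under CIF): inland to port, freight, insurance — exclude.
The CIF price already equals the CIF value: 351247.96
Import duty = 351247.96 × 15% = 52687.19
Buyer bears: destination terminal 530.56 + brokerage 276.16 + delivery 537.77 + duty 52687.19 = 54031.68
Landed cost = invoice 351247.96 + 54031.68 = 405279.64

Total landed cost: CHF 405279.64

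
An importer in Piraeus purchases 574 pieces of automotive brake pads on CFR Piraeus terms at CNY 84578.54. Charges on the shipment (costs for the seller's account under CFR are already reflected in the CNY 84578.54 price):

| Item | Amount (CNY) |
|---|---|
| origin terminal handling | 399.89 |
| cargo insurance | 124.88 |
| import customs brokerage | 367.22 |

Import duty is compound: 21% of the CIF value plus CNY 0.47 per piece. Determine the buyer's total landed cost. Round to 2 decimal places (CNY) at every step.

CFR: the seller pays costs through ocean freight to the destination port, but not insurance.
Already in the invoice (seller's account under CFR): origin terminal — exclude.
CIF value = CFR price + insurance = 84578.54 + 124.88 = 84703.42
Ad valorem component: 84703.42 × 21% = 17787.72
Specific component: 574 × 0.47 = 269.78
Import duty = 17787.72 + 269.78 = 18057.50
Buyer bears: insurance 124.88 + brokerage 367.22 + duty 18057.50 = 18549.60
Landed cost = invoice 84578.54 + 18549.60 = 103128.14

Total landed cost: CNY 103128.14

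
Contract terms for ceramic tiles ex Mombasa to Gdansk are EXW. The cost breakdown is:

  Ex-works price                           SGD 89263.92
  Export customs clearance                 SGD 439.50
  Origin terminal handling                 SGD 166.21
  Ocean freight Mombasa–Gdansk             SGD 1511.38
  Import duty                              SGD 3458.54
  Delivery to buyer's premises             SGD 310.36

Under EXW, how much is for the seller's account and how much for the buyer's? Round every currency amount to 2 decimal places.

EXW: the seller makes goods available at their premises; the buyer bears all onward costs.
Seller's account: goods 89263.92 = 89263.92
Buyer's account: export clearance 439.50 + origin terminal 166.21 + freight 1511.38 + duty 3458.54 + delivery 310.36 = 5885.99

Seller: SGD 89263.92; buyer: SGD 5885.99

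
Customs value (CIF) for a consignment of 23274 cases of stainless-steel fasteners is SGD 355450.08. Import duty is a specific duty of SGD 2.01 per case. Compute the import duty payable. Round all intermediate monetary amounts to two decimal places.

Import duty = 23274 × 2.01 = 46780.74

Import duty: SGD 46780.74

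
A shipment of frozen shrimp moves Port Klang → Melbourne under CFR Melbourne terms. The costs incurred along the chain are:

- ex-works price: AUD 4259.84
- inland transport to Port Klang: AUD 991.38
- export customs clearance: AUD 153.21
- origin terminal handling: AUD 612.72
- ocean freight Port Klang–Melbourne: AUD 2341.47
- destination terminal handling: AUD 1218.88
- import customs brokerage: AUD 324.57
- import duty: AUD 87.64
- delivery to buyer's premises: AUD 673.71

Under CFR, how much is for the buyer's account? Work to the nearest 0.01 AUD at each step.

Buyer's account: AUD 2304.80

CFR: the seller pays costs through ocean freight to the destination port, but not insurance.
Seller's account: goods 4259.84 + inland to port 991.38 + export clearance 153.21 + origin terminal 612.72 + freight 2341.47 = 8358.62
Buyer's account: destination terminal 1218.88 + brokerage 324.57 + duty 87.64 + delivery 673.71 = 2304.80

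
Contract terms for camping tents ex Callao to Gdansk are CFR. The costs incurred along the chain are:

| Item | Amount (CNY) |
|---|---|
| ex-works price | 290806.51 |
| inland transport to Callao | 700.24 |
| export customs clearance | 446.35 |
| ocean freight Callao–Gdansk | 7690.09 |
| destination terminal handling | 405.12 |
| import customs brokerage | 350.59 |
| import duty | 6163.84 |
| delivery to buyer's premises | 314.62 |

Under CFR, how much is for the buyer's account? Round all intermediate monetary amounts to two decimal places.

Buyer's account: CNY 7234.17

CFR: the seller pays costs through ocean freight to the destination port, but not insurance.
Seller's account: goods 290806.51 + inland to port 700.24 + export clearance 446.35 + freight 7690.09 = 299643.19
Buyer's account: destination terminal 405.12 + brokerage 350.59 + duty 6163.84 + delivery 314.62 = 7234.17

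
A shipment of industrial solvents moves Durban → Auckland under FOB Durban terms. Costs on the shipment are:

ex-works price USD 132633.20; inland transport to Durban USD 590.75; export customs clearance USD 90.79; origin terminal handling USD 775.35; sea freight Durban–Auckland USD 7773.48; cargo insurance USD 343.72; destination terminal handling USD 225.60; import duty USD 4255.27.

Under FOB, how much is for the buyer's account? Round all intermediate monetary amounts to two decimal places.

Buyer's account: USD 12598.07

FOB: the seller bears costs until goods are on board at the origin port; the buyer bears freight, insurance and all costs thereafter.
Seller's account: goods 132633.20 + inland to port 590.75 + export clearance 90.79 + origin terminal 775.35 = 134090.09
Buyer's account: freight 7773.48 + insurance 343.72 + destination terminal 225.60 + duty 4255.27 = 12598.07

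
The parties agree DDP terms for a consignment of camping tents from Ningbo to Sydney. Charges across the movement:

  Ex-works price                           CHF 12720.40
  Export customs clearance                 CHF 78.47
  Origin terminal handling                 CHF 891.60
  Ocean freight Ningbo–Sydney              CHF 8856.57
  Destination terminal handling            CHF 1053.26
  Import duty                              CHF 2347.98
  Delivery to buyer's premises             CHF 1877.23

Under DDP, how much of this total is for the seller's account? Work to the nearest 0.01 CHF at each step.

Seller's account: CHF 27825.51

DDP: the seller bears all costs including import duty.
Seller's account: goods 12720.40 + export clearance 78.47 + origin terminal 891.60 + freight 8856.57 + destination terminal 1053.26 + duty 2347.98 + delivery 1877.23 = 27825.51
Buyer's account: 0.00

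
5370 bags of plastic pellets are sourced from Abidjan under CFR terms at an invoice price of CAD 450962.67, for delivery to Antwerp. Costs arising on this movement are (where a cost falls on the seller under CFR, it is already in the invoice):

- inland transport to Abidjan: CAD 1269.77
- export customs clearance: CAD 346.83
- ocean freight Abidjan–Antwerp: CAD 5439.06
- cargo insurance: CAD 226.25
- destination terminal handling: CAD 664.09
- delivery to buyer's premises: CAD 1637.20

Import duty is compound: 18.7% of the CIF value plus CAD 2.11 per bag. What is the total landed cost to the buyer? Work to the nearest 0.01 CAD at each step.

CFR: the seller pays costs through ocean freight to the destination port, but not insurance.
Already in the invoice (seller's account under CFR): inland to port, export clearance, freight — exclude.
CIF value = CFR price + insurance = 450962.67 + 226.25 = 451188.92
Ad valorem component: 451188.92 × 18.7% = 84372.33
Specific component: 5370 × 2.11 = 11330.70
Import duty = 84372.33 + 11330.70 = 95703.03
Buyer bears: insurance 226.25 + destination terminal 664.09 + delivery 1637.20 + duty 95703.03 = 98230.57
Landed cost = invoice 450962.67 + 98230.57 = 549193.24

Total landed cost: CAD 549193.24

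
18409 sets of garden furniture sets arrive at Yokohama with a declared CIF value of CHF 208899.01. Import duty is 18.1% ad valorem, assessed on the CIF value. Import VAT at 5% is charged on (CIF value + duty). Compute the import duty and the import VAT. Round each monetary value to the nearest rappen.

Import duty: CHF 37810.72; import VAT: CHF 12335.49

Import duty = 208899.01 × 18.1% = 37810.72
VAT base = CIF + duty = 208899.01 + 37810.72 = 246709.73
Import VAT = 246709.73 × 5% = 12335.49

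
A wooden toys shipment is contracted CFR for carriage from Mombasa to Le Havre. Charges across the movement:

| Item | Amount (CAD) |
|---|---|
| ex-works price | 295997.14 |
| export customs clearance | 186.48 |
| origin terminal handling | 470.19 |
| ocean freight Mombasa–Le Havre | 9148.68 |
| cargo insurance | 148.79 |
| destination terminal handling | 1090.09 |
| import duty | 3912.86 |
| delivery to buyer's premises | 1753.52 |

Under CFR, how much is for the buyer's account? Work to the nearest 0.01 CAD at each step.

Buyer's account: CAD 6905.26

CFR: the seller pays costs through ocean freight to the destination port, but not insurance.
Seller's account: goods 295997.14 + export clearance 186.48 + origin terminal 470.19 + freight 9148.68 = 305802.49
Buyer's account: insurance 148.79 + destination terminal 1090.09 + duty 3912.86 + delivery 1753.52 = 6905.26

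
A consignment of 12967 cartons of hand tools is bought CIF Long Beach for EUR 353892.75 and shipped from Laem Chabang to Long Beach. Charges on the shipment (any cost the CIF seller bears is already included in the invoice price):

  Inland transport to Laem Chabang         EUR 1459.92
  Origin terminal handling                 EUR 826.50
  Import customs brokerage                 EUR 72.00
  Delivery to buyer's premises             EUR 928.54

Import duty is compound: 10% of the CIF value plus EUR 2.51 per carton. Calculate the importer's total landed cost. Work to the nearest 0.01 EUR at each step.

CIF: the seller pays costs through ocean freight and marine insurance to the destination port.
Already in the invoice (seller's account under CIF): inland to port, origin terminal — exclude.
The CIF price already equals the CIF value: 353892.75
Ad valorem component: 353892.75 × 10% = 35389.28
Specific component: 12967 × 2.51 = 32547.17
Import duty = 35389.28 + 32547.17 = 67936.45
Buyer bears: brokerage 72.00 + delivery 928.54 + duty 67936.45 = 68936.99
Landed cost = invoice 353892.75 + 68936.99 = 422829.74

Total landed cost: EUR 422829.74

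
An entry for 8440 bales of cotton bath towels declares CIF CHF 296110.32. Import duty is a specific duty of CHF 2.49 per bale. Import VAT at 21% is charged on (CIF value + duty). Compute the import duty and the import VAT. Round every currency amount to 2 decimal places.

Import duty: CHF 21015.60; import VAT: CHF 66596.44

Import duty = 8440 × 2.49 = 21015.60
VAT base = CIF + duty = 296110.32 + 21015.60 = 317125.92
Import VAT = 317125.92 × 21% = 66596.44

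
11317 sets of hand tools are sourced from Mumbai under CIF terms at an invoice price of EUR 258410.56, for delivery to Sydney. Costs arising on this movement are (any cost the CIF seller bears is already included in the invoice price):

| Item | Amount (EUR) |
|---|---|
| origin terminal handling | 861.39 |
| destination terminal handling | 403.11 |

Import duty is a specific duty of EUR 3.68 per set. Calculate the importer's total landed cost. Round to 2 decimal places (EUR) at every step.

Total landed cost: EUR 300460.23

CIF: the seller pays costs through ocean freight and marine insurance to the destination port.
Already in the invoice (seller's account under CIF): origin terminal — exclude.
The CIF price already equals the CIF value: 258410.56
Import duty = 11317 × 3.68 = 41646.56
Buyer bears: destination terminal 403.11 + duty 41646.56 = 42049.67
Landed cost = invoice 258410.56 + 42049.67 = 300460.23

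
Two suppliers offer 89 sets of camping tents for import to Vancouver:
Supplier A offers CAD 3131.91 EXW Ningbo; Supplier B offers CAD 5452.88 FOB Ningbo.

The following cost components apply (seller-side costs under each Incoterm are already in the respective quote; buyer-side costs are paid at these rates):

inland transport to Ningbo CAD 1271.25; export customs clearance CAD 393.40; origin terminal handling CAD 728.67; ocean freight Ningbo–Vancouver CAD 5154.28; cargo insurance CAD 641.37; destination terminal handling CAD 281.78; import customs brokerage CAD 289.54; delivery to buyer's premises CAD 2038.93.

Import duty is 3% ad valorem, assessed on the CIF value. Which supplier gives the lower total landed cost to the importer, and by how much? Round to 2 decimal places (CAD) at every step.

Supplier A (EXW):
CIF value = EXW price + inland to port + export clearance + origin terminal + freight + insurance = 3131.91 + 1271.25 + 393.40 + 728.67 + 5154.28 + 641.37 = 11320.88
Import duty = 11320.88 × 3% = 339.63
Buyer bears (A): 1271.25 + 393.40 + 728.67 + 5154.28 + 641.37 + 281.78 + 289.54 + 2038.93 = 10799.22
Landed cost (A) = invoice 3131.91 + 10799.22 + duty 339.63 = 14270.76
Supplier B (FOB):
CIF value = FOB price + freight + insurance = 5452.88 + 5154.28 + 641.37 = 11248.53
Import duty = 11248.53 × 3% = 337.46
Buyer bears (B): 5154.28 + 641.37 + 281.78 + 289.54 + 2038.93 = 8405.90
Landed cost (B) = invoice 5452.88 + 8405.90 + duty 337.46 = 14196.24
Difference = |14270.76 − 14196.24| = 74.52

Supplier B is cheaper by CAD 74.52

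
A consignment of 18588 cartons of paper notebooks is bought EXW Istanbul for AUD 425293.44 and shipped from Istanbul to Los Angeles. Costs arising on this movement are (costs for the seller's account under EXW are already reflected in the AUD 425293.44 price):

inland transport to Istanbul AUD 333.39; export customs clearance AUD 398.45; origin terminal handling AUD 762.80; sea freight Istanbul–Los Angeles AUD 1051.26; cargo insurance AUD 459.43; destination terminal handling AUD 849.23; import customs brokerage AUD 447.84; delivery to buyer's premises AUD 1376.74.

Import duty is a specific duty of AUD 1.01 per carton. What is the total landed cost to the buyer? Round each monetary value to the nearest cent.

EXW: the seller makes goods available at their premises; the buyer bears all onward costs.
CIF value = EXW price + inland to port + export clearance + origin terminal + freight + insurance = 425293.44 + 333.39 + 398.45 + 762.80 + 1051.26 + 459.43 = 428298.77
Import duty = 18588 × 1.01 = 18773.88
Buyer bears: inland to port 333.39 + export clearance 398.45 + origin terminal 762.80 + freight 1051.26 + insurance 459.43 + destination terminal 849.23 + brokerage 447.84 + delivery 1376.74 + duty 18773.88 = 24453.02
Landed cost = invoice 425293.44 + 24453.02 = 449746.46

Total landed cost: AUD 449746.46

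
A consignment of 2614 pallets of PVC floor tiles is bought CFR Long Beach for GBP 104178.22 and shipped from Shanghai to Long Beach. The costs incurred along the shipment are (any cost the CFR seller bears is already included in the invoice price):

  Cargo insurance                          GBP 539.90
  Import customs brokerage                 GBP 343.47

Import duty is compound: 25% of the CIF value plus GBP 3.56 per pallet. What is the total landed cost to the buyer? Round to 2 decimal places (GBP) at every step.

CFR: the seller pays costs through ocean freight to the destination port, but not insurance.
CIF value = CFR price + insurance = 104178.22 + 539.90 = 104718.12
Ad valorem component: 104718.12 × 25% = 26179.53
Specific component: 2614 × 3.56 = 9305.84
Import duty = 26179.53 + 9305.84 = 35485.37
Buyer bears: insurance 539.90 + brokerage 343.47 + duty 35485.37 = 36368.74
Landed cost = invoice 104178.22 + 36368.74 = 140546.96

Total landed cost: GBP 140546.96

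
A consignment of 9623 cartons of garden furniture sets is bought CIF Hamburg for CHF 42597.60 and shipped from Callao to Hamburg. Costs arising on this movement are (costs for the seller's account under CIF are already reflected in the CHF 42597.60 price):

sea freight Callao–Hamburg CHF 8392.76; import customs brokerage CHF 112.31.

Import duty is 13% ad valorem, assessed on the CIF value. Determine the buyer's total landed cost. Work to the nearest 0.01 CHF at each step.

Total landed cost: CHF 48247.60

CIF: the seller pays costs through ocean freight and marine insurance to the destination port.
Already in the invoice (seller's account under CIF): freight — exclude.
The CIF price already equals the CIF value: 42597.60
Import duty = 42597.60 × 13% = 5537.69
Buyer bears: brokerage 112.31 + duty 5537.69 = 5650.00
Landed cost = invoice 42597.60 + 5650.00 = 48247.60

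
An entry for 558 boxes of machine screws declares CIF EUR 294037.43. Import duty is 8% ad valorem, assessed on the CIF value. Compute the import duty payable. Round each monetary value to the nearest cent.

Import duty = 294037.43 × 8% = 23522.99

Import duty: EUR 23522.99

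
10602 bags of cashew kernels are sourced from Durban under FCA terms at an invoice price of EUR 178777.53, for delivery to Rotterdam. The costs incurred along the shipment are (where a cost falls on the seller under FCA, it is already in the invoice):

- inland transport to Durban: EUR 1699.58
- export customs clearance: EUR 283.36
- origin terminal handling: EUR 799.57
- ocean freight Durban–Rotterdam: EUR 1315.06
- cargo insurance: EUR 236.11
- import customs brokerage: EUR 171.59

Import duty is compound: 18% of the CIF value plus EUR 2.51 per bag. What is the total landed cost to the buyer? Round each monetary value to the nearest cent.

FCA: the seller delivers export-cleared goods to the carrier; the buyer bears costs from that point.
Already in the invoice (seller's account under FCA): inland to port, export clearance — exclude.
CIF value = FCA price + origin terminal + freight + insurance = 178777.53 + 799.57 + 1315.06 + 236.11 = 181128.27
Ad valorem component: 181128.27 × 18% = 32603.09
Specific component: 10602 × 2.51 = 26611.02
Import duty = 32603.09 + 26611.02 = 59214.11
Buyer bears: origin terminal 799.57 + freight 1315.06 + insurance 236.11 + brokerage 171.59 + duty 59214.11 = 61736.44
Landed cost = invoice 178777.53 + 61736.44 = 240513.97

Total landed cost: EUR 240513.97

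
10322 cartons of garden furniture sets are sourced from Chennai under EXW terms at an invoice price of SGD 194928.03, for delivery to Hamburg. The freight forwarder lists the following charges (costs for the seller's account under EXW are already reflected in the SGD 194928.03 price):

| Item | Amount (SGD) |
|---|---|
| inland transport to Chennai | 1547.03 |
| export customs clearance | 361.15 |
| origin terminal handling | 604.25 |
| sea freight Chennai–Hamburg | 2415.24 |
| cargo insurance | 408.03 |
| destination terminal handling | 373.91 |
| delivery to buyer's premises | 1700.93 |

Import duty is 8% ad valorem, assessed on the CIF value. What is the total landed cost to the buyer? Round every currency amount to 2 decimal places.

Total landed cost: SGD 218359.67

EXW: the seller makes goods available at their premises; the buyer bears all onward costs.
CIF value = EXW price + inland to port + export clearance + origin terminal + freight + insurance = 194928.03 + 1547.03 + 361.15 + 604.25 + 2415.24 + 408.03 = 200263.73
Import duty = 200263.73 × 8% = 16021.10
Buyer bears: inland to port 1547.03 + export clearance 361.15 + origin terminal 604.25 + freight 2415.24 + insurance 408.03 + destination terminal 373.91 + delivery 1700.93 + duty 16021.10 = 23431.64
Landed cost = invoice 194928.03 + 23431.64 = 218359.67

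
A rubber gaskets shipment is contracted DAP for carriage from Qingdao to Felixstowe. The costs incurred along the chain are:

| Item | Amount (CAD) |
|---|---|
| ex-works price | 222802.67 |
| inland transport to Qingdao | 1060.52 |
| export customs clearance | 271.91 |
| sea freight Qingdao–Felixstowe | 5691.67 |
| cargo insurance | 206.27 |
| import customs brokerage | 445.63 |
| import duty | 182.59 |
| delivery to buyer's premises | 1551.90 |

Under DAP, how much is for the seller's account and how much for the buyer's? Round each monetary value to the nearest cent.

DAP: the seller bears all costs to the named destination except import duty and clearance.
Seller's account: goods 222802.67 + inland to port 1060.52 + export clearance 271.91 + freight 5691.67 + insurance 206.27 + delivery 1551.90 = 231584.94
Buyer's account: brokerage 445.63 + duty 182.59 = 628.22

Seller: CAD 231584.94; buyer: CAD 628.22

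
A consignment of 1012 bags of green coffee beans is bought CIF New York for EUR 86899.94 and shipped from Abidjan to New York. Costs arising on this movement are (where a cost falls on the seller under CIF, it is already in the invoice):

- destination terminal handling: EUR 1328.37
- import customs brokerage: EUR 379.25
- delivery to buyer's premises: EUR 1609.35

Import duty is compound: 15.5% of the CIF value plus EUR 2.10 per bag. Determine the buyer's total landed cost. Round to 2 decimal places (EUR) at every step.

CIF: the seller pays costs through ocean freight and marine insurance to the destination port.
The CIF price already equals the CIF value: 86899.94
Ad valorem component: 86899.94 × 15.5% = 13469.49
Specific component: 1012 × 2.10 = 2125.20
Import duty = 13469.49 + 2125.20 = 15594.69
Buyer bears: destination terminal 1328.37 + brokerage 379.25 + delivery 1609.35 + duty 15594.69 = 18911.66
Landed cost = invoice 86899.94 + 18911.66 = 105811.60

Total landed cost: EUR 105811.60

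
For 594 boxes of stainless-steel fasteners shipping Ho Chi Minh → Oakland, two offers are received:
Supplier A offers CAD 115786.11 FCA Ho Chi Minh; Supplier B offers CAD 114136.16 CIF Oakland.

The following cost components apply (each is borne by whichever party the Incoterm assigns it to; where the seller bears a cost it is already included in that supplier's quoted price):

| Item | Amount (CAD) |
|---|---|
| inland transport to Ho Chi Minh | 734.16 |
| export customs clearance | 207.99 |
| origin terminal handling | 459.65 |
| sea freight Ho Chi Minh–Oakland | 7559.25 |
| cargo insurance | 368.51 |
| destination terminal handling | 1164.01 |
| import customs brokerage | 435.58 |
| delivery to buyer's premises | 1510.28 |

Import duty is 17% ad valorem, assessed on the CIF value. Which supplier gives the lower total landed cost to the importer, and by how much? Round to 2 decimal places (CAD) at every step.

Supplier B is cheaper by CAD 11743.71

Supplier A (FCA):
CIF value = FCA price + origin terminal + freight + insurance = 115786.11 + 459.65 + 7559.25 + 368.51 = 124173.52
Import duty = 124173.52 × 17% = 21109.50
Buyer bears (A): 459.65 + 7559.25 + 368.51 + 1164.01 + 435.58 + 1510.28 = 11497.28
Landed cost (A) = invoice 115786.11 + 11497.28 + duty 21109.50 = 148392.89
Supplier B (CIF):
The CIF price already equals the CIF value: 114136.16
Import duty = 114136.16 × 17% = 19403.15
Buyer bears (B): 1164.01 + 435.58 + 1510.28 = 3109.87
Landed cost (B) = invoice 114136.16 + 3109.87 + duty 19403.15 = 136649.18
Difference = |148392.89 − 136649.18| = 11743.71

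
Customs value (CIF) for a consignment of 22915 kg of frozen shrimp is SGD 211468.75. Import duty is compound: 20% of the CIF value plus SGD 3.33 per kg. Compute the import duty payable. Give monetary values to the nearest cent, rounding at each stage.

Ad valorem component: 211468.75 × 20% = 42293.75
Specific component: 22915 × 3.33 = 76306.95
Import duty = 42293.75 + 76306.95 = 118600.70

Import duty: SGD 118600.70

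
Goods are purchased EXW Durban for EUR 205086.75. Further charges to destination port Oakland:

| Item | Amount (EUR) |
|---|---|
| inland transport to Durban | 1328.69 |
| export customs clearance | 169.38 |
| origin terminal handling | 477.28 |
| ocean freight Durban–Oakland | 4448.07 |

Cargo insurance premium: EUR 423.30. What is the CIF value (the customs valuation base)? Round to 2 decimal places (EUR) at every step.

CIF value: EUR 211933.47

CIF = EXW price + pre-shipment costs + freight + insurance
CIF = 205086.75 + 1328.69 + 169.38 + 477.28 + 4448.07 + 423.30 = 211933.47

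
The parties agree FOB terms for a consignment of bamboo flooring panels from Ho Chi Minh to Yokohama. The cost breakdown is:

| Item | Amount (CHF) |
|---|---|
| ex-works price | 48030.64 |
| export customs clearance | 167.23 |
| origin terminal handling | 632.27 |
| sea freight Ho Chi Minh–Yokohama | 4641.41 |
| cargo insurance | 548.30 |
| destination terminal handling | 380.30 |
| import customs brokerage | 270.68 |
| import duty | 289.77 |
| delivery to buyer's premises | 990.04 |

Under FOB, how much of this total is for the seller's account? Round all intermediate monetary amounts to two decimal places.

FOB: the seller bears costs until goods are on board at the origin port; the buyer bears freight, insurance and all costs thereafter.
Seller's account: goods 48030.64 + export clearance 167.23 + origin terminal 632.27 = 48830.14
Buyer's account: freight 4641.41 + insurance 548.30 + destination terminal 380.30 + brokerage 270.68 + duty 289.77 + delivery 990.04 = 7120.50

Seller's account: CHF 48830.14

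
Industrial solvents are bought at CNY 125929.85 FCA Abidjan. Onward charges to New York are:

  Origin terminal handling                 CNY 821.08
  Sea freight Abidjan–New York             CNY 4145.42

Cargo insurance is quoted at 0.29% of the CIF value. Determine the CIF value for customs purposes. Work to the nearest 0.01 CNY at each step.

Let C be the CIF value. C = FCA price + pre-shipment costs + freight + 0.29% × C
C − 0.29% × C = 125929.85 + 821.08 + 4145.42
0.9971 × C = 130896.35
C = 130896.35 / 0.9971 = 131277.05
Insurance premium = 0.29% × 131277.05 = 380.70

CIF value: CNY 131277.05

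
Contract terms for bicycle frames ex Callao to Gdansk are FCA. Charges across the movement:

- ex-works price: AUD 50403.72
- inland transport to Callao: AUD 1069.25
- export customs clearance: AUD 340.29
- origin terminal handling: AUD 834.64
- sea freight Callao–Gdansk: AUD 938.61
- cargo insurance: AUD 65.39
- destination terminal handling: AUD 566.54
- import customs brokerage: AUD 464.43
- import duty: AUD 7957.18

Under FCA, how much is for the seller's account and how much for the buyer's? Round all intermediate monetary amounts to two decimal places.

FCA: the seller delivers export-cleared goods to the carrier; the buyer bears costs from that point.
Seller's account: goods 50403.72 + inland to port 1069.25 + export clearance 340.29 = 51813.26
Buyer's account: origin terminal 834.64 + freight 938.61 + insurance 65.39 + destination terminal 566.54 + brokerage 464.43 + duty 7957.18 = 10826.79

Seller: AUD 51813.26; buyer: AUD 10826.79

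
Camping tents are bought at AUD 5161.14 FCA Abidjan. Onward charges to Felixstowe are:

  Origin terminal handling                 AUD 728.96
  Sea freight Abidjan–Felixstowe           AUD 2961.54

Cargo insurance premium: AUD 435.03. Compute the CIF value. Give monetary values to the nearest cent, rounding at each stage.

CIF value: AUD 9286.67

CIF = FCA price + pre-shipment costs + freight + insurance
CIF = 5161.14 + 728.96 + 2961.54 + 435.03 = 9286.67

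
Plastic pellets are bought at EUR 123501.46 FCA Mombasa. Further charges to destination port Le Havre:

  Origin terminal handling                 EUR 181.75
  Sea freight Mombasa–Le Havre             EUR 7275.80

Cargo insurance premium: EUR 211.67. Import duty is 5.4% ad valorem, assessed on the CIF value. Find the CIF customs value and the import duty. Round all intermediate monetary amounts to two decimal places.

CIF = FCA price + pre-shipment costs + freight + insurance
CIF = 123501.46 + 181.75 + 7275.80 + 211.67 = 131170.68
Import duty = 131170.68 × 5.4% = 7083.22

CIF value: EUR 131170.68; import duty: EUR 7083.22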